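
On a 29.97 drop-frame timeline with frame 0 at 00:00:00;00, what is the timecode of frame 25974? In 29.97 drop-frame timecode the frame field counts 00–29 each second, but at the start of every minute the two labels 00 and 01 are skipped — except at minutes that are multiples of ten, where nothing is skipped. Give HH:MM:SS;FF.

Each 10-minute DF block holds 10 × 60 × 30 − 9 × 2 = 17982 frames. 25974 ÷ 17982 → 1 full block, remainder 7992.
Within the partial block the first minute is 1800 frames and each further minute 1798, so 4 further minute boundaries passed. Total skipped labels = 18 × 1 + 2 × 4 = 26.
Non-drop label index = 25974 + 26 = 26000; at 30 labels/s that is 00:14:26:20, i.e. DF 00:14:26;20.

00:14:26;20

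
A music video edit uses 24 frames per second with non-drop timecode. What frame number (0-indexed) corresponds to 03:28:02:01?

frame 299569

Total seconds to the label: (3 × 3600 + 28 × 60 + 2) = 12482.
Frame index = 12482 × 24 + 1 = 299569.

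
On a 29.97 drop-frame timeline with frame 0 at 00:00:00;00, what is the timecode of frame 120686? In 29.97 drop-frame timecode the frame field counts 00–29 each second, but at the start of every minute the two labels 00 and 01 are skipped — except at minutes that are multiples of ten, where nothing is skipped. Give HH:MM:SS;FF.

Each 10-minute DF block holds 10 × 60 × 30 − 9 × 2 = 17982 frames. 120686 ÷ 17982 → 6 full blocks, remainder 12794.
Within the partial block the first minute is 1800 frames and each further minute 1798, so 7 further minute boundaries passed. Total skipped labels = 18 × 6 + 2 × 7 = 122.
Non-drop label index = 120686 + 122 = 120808; at 30 labels/s that is 01:07:06:28, i.e. DF 01:07:06;28.

01:07:06;28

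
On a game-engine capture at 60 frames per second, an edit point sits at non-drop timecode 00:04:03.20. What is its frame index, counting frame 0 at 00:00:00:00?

14600

Total seconds to the label: (0 × 3600 + 4 × 60 + 3) = 243.
Frame index = 243 × 60 + 20 = 14600.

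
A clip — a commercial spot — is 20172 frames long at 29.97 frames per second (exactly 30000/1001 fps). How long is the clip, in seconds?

673.0724 seconds

Running time = 20172 / (30000/1001) = 673.0724 s.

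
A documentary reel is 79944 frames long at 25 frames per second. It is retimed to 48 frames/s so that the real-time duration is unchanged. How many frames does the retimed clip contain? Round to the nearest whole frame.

153492 frames

Frames at target rate = 79944 × (48) / (25) = 3837312/25 ≈ 153492.480.
Nearest whole frame: 153492.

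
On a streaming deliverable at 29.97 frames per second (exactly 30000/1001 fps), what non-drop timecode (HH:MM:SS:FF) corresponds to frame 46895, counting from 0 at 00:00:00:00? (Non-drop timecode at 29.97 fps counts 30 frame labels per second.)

46895 ÷ 30 = 1563 full seconds, remainder 5 frames.
1563 s = 0 h 26 min 3 s.
Timecode: 00:26:03:05.

00:26:03:05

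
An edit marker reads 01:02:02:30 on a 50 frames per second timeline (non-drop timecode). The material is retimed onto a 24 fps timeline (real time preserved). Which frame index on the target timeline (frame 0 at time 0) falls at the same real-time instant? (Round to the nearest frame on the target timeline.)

frame 89342

Source frame index: (1×3600 + 2×60 + 2) × 50 + 30 = 186130.
Real time: 186130 / (50) = 18613/5 s.
Target frame: (18613/5) × (24) = 446712/5 ≈ 89342.400 → 89342.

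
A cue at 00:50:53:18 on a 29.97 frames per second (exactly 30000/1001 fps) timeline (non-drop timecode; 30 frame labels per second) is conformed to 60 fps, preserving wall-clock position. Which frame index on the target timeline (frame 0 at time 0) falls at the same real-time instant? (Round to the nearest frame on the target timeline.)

frame 183399

Source frame index: (0×3600 + 50×60 + 53) × 30 + 18 = 91608.
Real time: 91608 / (30000/1001) = 3820817/1250 s.
Target frame: (3820817/1250) × (60) = 22924902/125 ≈ 183399.216 → 183399.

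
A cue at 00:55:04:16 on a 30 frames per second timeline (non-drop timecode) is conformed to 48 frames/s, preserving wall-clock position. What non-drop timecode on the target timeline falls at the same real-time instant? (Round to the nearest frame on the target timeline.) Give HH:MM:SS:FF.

00:55:04:26

Source frame index: (0×3600 + 55×60 + 4) × 30 + 16 = 99136.
Real time: 99136 / (30) = 49568/15 s.
Target frame: (49568/15) × (48) = 793088/5 ≈ 158617.600 → 158618.
At 48 labels/s: frame 158618 → 00:55:04:26.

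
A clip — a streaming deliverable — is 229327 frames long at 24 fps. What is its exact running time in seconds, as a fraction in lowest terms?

229327/24 seconds

Running time = 229327 ÷ (24) = 229327 × 1/24 = 229327/24 s.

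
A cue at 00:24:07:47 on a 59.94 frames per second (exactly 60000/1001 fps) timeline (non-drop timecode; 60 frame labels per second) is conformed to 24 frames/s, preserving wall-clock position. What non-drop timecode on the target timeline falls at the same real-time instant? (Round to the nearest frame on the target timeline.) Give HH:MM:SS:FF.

00:24:09:06

Source frame index: (0×3600 + 24×60 + 7) × 60 + 47 = 86867.
Real time: 86867 / (60000/1001) = 86953867/60000 s.
Target frame: (86953867/60000) × (24) = 86953867/2500 ≈ 34781.547 → 34782.
At 24 labels/s: frame 34782 → 00:24:09:06.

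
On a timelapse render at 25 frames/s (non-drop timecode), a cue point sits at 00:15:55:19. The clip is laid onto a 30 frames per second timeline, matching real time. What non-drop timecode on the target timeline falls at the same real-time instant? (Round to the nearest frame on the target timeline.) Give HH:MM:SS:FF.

Source frame index: (0×3600 + 15×60 + 55) × 25 + 19 = 23894.
Real time: 23894 / (25) = 23894/25 s.
Target frame: (23894/25) × (30) = 143364/5 ≈ 28672.800 → 28673.
At 30 labels/s: frame 28673 → 00:15:55:23.

00:15:55:23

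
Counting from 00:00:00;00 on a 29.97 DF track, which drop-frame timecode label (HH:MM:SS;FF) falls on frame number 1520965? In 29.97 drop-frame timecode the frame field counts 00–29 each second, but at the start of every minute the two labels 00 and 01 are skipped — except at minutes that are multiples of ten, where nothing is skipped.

14:05:49;17

Ten DF minutes hold 17982 frames, so frame 1520965 lies in block 84 (frames 1510488–1528469) with 10477 frames into that block.
The block's first minute is 1800 frames and the rest 1798 each; 10477 frames reaches minute 5, so 84 × 18 + 5 × 2 = 1522 labels have been skipped so far.
Adding those back, label number 1520965 + 1522 = 1522487 at 30 labels/s is 50749 s + 17 f = 14 h 5 min 49 s frame 17, i.e. 14:05:49;17.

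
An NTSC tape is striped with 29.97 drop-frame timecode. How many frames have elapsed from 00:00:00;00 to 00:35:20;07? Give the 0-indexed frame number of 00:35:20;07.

Complete 10-minute blocks: 3, each 17982 frames → 53946.
Remaining 5 whole minutes in the current block: 1800 + 4 × 1798 = 8992 frames.
Within the current minute: 20 × 30 + 7 − 2 = 605 (labels ;00/;01 skipped at this minute). Total = 53946 + 8992 + 605 = 63543.

63543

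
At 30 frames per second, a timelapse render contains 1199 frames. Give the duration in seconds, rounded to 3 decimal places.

Running time = 1199 × 1/30 = 1199/30 s ≈ 39.967 s.

39.967 seconds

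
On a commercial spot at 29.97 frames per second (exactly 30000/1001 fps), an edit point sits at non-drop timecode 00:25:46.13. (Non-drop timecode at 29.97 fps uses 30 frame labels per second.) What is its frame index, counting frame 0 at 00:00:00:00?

Total seconds to the label: (0 × 3600 + 25 × 60 + 46) = 1546.
Frame index = 1546 × 30 + 13 = 46393.

frame 46393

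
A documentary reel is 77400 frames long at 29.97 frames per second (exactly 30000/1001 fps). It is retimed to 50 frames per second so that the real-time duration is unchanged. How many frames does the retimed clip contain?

Target frames = source frames × (target rate / source rate) = 77400 × (50)/(30000/1001) = 77400 × 1001/600 = 129129.

129129 frames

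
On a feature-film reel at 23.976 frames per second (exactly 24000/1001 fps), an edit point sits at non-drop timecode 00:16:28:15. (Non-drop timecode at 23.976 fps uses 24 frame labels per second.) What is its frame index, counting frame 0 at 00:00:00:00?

Total seconds to the label: (0 × 3600 + 16 × 60 + 28) = 988.
Frame index = 988 × 24 + 15 = 23727.

frame 23727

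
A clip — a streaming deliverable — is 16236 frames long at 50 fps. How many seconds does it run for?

Running time = 16236 / (50) = 324.72 s.

324.72 seconds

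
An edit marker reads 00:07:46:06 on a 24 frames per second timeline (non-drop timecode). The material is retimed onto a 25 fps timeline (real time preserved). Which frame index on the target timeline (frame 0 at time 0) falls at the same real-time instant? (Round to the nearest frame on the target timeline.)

Source frame index: (0×3600 + 7×60 + 46) × 24 + 6 = 11190.
Real time: 11190 / (24) = 1865/4 s.
Target frame: (1865/4) × (25) = 46625/4 ≈ 11656.250 → 11656.

frame 11656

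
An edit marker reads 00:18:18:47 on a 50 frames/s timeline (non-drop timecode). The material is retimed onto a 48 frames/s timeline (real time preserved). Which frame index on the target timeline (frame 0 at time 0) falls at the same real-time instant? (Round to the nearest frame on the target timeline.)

Source frame index: (0×3600 + 18×60 + 18) × 50 + 47 = 54947.
Real time: 54947 / (50) = 54947/50 s.
Target frame: (54947/50) × (48) = 1318728/25 ≈ 52749.120 → 52749.

frame 52749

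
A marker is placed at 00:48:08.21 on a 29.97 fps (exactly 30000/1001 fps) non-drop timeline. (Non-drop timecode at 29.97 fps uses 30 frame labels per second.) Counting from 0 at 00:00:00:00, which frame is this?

Total seconds to the label: (0 × 3600 + 48 × 60 + 8) = 2888.
Frame index = 2888 × 30 + 21 = 86661.

frame 86661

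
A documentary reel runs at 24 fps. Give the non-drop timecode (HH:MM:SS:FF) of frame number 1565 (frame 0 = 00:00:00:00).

1565 ÷ 24 = 65 full seconds, remainder 5 frames.
65 s = 0 h 1 min 5 s.
Timecode: 00:01:05:05.

00:01:05:05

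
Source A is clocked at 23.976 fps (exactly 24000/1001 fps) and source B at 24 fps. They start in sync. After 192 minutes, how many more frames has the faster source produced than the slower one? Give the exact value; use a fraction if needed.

276480/1001 frames

192 min = 11520 s.
A emits 24000/1001 × 11520 = 276480000/1001 frames; B emits 24 × 11520 = 276480.
Difference = 276480/1001 frames (≈ 276.2038); B is ahead of A.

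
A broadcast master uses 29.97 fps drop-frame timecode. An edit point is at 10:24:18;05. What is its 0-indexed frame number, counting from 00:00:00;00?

1122621

As if non-drop at 30 labels/s: (10 × 3600 + 24 × 60 + 18) × 30 + 5 = 1123745.
Minute boundaries passed: 624; those not divisible by 10: 624 − 62 = 562; dropped labels = 2 × 562 = 1124.
Actual frame index = 1123745 − 1124 = 1122621.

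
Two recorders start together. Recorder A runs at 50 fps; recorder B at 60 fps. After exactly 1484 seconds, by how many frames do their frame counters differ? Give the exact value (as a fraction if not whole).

A emits 50 × 1484 = 74200 frames; B emits 60 × 1484 = 89040.
Difference = 14840 frames; B is ahead of A.

14840 frames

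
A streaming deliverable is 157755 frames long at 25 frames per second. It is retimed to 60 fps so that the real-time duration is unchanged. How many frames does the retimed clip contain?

378612 frames

Target frames = source frames × (target rate / source rate) = 157755 × (60)/(25) = 157755 × 12/5 = 378612.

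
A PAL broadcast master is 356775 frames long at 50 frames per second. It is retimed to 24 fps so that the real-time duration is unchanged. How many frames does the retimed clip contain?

171252 frames

Target frames = source frames × (target rate / source rate) = 356775 × (24)/(50) = 356775 × 12/25 = 171252.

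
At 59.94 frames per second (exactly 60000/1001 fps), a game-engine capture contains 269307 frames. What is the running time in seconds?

4492.93845 seconds

Running time = 269307 / (60000/1001) = 4492.93845 s.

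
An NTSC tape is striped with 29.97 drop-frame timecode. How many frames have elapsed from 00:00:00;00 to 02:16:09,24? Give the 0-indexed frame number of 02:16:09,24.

244848

As if non-drop at 30 labels/s: (2 × 3600 + 16 × 60 + 9) × 30 + 24 = 245094.
Minute boundaries passed: 136; those not divisible by 10: 136 − 13 = 123; dropped labels = 2 × 123 = 246.
Actual frame index = 245094 − 246 = 244848.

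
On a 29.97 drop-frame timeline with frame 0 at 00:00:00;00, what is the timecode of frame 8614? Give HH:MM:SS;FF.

Ten DF minutes hold 17982 frames, so frame 8614 lies in block 0 (frames 0–17981) with 8614 frames into that block.
The block's first minute is 1800 frames and the rest 1798 each; 8614 frames reaches minute 4, so 0 × 18 + 4 × 2 = 8 labels have been skipped so far.
Adding those back, label number 8614 + 8 = 8622 at 30 labels/s is 287 s + 12 f = 0 h 4 min 47 s frame 12, i.e. 00:04:47;12.

00:04:47;12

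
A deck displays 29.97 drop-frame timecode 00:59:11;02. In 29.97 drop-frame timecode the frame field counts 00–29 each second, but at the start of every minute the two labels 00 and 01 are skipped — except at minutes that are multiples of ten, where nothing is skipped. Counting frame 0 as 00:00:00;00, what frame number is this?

Complete 10-minute blocks: 5, each 17982 frames → 89910.
Remaining 9 whole minutes in the current block: 1800 + 8 × 1798 = 16184 frames.
Within the current minute: 11 × 30 + 2 − 2 = 330 (labels ;00/;01 skipped at this minute). Total = 89910 + 16184 + 330 = 106424.

106424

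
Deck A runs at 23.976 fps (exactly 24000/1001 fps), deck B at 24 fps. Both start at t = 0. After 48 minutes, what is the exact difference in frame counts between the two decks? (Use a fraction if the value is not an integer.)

69120/1001 frames

48 min = 2880 s.
A emits 24000/1001 × 2880 = 69120000/1001 frames; B emits 24 × 2880 = 69120.
Difference = 69120/1001 frames (≈ 69.0509); B is ahead of A.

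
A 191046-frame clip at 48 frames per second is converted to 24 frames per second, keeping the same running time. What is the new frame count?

95523 frames

Target frames = source frames × (target rate / source rate) = 191046 × (24)/(48) = 191046 × 1/2 = 95523.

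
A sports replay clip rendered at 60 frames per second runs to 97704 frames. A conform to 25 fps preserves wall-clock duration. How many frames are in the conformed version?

Target frames = source frames × (target rate / source rate) = 97704 × (25)/(60) = 97704 × 5/12 = 40710.

40710 frames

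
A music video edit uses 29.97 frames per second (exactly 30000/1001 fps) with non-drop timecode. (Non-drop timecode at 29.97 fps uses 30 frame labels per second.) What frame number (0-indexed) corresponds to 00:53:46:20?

Total seconds to the label: (0 × 3600 + 53 × 60 + 46) = 3226.
Frame index = 3226 × 30 + 20 = 96800.

96800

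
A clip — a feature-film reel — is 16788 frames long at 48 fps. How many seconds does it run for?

349.75 seconds

Running time = 16788 / (48) = 349.75 s.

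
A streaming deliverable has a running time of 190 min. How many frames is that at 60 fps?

684000 frames

190 min = 11400 s.
Frames = 11400 × 60 = 684000.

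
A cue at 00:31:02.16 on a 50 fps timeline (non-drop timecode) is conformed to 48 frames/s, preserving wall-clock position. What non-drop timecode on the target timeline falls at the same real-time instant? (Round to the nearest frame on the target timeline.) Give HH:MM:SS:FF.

00:31:02:15

Source frame index: (0×3600 + 31×60 + 2) × 50 + 16 = 93116.
Real time: 93116 / (50) = 46558/25 s.
Target frame: (46558/25) × (48) = 2234784/25 ≈ 89391.360 → 89391.
At 48 labels/s: frame 89391 → 00:31:02:15.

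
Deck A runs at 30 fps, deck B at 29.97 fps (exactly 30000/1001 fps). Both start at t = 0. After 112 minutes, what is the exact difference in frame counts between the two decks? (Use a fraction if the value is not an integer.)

28800/143 frames

112 min = 6720 s.
A emits 30 × 6720 = 201600 frames; B emits 30000/1001 × 6720 = 28800000/143.
Difference = 28800/143 frames (≈ 201.3986); B is behind A.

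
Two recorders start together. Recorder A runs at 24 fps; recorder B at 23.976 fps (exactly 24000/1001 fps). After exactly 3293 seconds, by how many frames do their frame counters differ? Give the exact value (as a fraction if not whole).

A emits 24 × 3293 = 79032 frames; B emits 24000/1001 × 3293 = 79032000/1001.
Difference = 79032/1001 frames (≈ 78.9530); B is behind A.

79032/1001 frames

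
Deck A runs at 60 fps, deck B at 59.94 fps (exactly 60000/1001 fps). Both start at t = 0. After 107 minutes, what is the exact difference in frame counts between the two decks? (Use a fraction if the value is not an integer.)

107 min = 6420 s.
A emits 60 × 6420 = 385200 frames; B emits 60000/1001 × 6420 = 385200000/1001.
Difference = 385200/1001 frames (≈ 384.8152); B is behind A.

385200/1001 frames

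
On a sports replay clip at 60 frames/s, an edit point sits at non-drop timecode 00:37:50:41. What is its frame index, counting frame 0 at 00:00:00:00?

frame 136241

Total seconds to the label: (0 × 3600 + 37 × 60 + 50) = 2270.
Frame index = 2270 × 60 + 41 = 136241.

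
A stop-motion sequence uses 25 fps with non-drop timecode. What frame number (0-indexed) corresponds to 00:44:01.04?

66029

Total seconds to the label: (0 × 3600 + 44 × 60 + 1) = 2641.
Frame index = 2641 × 25 + 4 = 66029.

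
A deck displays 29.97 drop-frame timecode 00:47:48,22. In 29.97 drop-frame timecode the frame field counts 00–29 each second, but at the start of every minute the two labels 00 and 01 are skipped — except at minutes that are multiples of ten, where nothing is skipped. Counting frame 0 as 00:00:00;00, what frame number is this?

85976

Complete 10-minute blocks: 4, each 17982 frames → 71928.
Remaining 7 whole minutes in the current block: 1800 + 6 × 1798 = 12588 frames.
Within the current minute: 48 × 30 + 22 − 2 = 1460 (labels ;00/;01 skipped at this minute). Total = 71928 + 12588 + 1460 = 85976.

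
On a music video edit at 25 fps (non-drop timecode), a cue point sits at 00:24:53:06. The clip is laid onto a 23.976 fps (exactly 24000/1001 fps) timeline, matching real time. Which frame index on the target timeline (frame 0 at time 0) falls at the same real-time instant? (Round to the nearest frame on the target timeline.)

Source frame index: (0×3600 + 24×60 + 53) × 25 + 6 = 37331.
Real time: 37331 / (25) = 37331/25 s.
Target frame: (37331/25) × (24000/1001) = 5119680/143 ≈ 35801.958 → 35802.

frame 35802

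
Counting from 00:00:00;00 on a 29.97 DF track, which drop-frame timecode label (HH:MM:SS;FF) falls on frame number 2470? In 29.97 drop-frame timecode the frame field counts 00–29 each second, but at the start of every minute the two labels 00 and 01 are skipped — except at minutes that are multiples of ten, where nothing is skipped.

Ten DF minutes hold 17982 frames, so frame 2470 lies in block 0 (frames 0–17981) with 2470 frames into that block.
The block's first minute is 1800 frames and the rest 1798 each; 2470 frames reaches minute 1, so 0 × 18 + 1 × 2 = 2 labels have been skipped so far.
Adding those back, label number 2470 + 2 = 2472 at 30 labels/s is 82 s + 12 f = 0 h 1 min 22 s frame 12, i.e. 00:01:22;12.

00:01:22;12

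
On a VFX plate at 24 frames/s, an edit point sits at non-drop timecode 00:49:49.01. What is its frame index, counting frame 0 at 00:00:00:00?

Total seconds to the label: (0 × 3600 + 49 × 60 + 49) = 2989.
Frame index = 2989 × 24 + 1 = 71737.

frame 71737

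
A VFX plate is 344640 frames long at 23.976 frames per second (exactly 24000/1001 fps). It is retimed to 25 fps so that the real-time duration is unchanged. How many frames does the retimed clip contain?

359359 frames

Target frames = source frames × (target rate / source rate) = 344640 × (25)/(24000/1001) = 344640 × 1001/960 = 359359.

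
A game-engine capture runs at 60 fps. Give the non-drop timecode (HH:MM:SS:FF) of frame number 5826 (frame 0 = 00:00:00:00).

00:01:37:06

5826 ÷ 60 = 97 full seconds, remainder 6 frames.
97 s = 0 h 1 min 37 s.
Timecode: 00:01:37:06.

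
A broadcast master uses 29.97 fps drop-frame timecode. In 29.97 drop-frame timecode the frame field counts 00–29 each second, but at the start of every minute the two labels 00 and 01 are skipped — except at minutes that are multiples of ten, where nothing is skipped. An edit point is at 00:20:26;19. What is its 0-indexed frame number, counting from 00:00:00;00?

36763

Complete 10-minute blocks: 2, each 17982 frames → 35964.
Remaining 0 whole minutes in the current block: 0 frames.
Within the current minute: 26 × 30 + 19 = 799. Total = 35964 + 0 + 799 = 36763.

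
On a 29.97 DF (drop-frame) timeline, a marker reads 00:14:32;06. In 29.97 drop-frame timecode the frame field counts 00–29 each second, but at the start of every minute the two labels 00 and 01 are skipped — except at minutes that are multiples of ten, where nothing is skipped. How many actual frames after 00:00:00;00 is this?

Complete 10-minute blocks: 1, each 17982 frames → 17982.
Remaining 4 whole minutes in the current block: 1800 + 3 × 1798 = 7194 frames.
Within the current minute: 32 × 30 + 6 − 2 = 964 (labels ;00/;01 skipped at this minute). Total = 17982 + 7194 + 964 = 26140.

26140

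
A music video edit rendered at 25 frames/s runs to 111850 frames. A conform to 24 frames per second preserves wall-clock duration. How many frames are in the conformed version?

107376 frames

Target frames = source frames × (target rate / source rate) = 111850 × (24)/(25) = 111850 × 24/25 = 107376.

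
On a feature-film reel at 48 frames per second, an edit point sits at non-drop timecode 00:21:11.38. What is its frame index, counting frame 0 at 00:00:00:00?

61046

Total seconds to the label: (0 × 3600 + 21 × 60 + 11) = 1271.
Frame index = 1271 × 48 + 38 = 61046.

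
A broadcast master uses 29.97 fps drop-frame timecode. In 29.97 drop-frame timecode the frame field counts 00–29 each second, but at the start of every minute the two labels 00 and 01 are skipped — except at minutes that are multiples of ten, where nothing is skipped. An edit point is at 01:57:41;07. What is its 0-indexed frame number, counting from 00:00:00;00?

As if non-drop at 30 labels/s: (1 × 3600 + 57 × 60 + 41) × 30 + 7 = 211837.
Minute boundaries passed: 117; those not divisible by 10: 117 − 11 = 106; dropped labels = 2 × 106 = 212.
Actual frame index = 211837 − 212 = 211625.

211625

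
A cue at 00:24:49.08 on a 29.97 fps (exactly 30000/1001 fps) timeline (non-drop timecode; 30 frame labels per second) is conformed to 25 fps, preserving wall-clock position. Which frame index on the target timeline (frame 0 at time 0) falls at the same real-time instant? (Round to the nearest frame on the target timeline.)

Source frame index: (0×3600 + 24×60 + 49) × 30 + 8 = 44678.
Real time: 44678 / (30000/1001) = 22361339/15000 s.
Target frame: (22361339/15000) × (25) = 22361339/600 ≈ 37268.898 → 37269.

frame 37269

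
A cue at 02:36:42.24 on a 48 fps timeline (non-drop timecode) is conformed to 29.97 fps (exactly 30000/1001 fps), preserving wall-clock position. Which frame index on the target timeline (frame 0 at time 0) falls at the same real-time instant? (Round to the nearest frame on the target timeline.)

Source frame index: (2×3600 + 36×60 + 42) × 48 + 24 = 451320.
Real time: 451320 / (48) = 18805/2 s.
Target frame: (18805/2) × (30000/1001) = 282075000/1001 ≈ 281793.207 → 281793.

frame 281793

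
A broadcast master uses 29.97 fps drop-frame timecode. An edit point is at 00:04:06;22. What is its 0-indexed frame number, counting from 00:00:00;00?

As if non-drop at 30 labels/s: (0 × 3600 + 4 × 60 + 6) × 30 + 22 = 7402.
Minute boundaries passed: 4; those not divisible by 10: 4 − 0 = 4; dropped labels = 2 × 4 = 8.
Actual frame index = 7402 − 8 = 7394.

7394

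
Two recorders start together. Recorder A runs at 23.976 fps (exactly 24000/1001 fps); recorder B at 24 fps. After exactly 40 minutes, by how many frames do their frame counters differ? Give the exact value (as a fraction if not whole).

40 min = 2400 s.
A emits 24000/1001 × 2400 = 57600000/1001 frames; B emits 24 × 2400 = 57600.
Difference = 57600/1001 frames (≈ 57.5425); B is ahead of A.

57600/1001 frames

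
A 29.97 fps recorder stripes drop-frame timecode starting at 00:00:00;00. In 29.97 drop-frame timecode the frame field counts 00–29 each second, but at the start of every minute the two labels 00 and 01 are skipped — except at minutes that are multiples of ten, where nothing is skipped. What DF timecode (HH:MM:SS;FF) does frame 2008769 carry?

Ten DF minutes hold 17982 frames, so frame 2008769 lies in block 111 (frames 1996002–2013983) with 12767 frames into that block.
The block's first minute is 1800 frames and the rest 1798 each; 12767 frames reaches minute 7, so 111 × 18 + 7 × 2 = 2012 labels have been skipped so far.
Adding those back, label number 2008769 + 2012 = 2010781 at 30 labels/s is 67026 s + 1 f = 18 h 37 min 6 s frame 1, i.e. 18:37:06;01.

18:37:06;01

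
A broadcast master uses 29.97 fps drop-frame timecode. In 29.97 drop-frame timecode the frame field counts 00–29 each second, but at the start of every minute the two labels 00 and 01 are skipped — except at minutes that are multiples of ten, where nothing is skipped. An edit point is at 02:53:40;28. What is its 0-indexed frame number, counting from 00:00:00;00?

312316

As if non-drop at 30 labels/s: (2 × 3600 + 53 × 60 + 40) × 30 + 28 = 312628.
Minute boundaries passed: 173; those not divisible by 10: 173 − 17 = 156; dropped labels = 2 × 156 = 312.
Actual frame index = 312628 − 312 = 312316.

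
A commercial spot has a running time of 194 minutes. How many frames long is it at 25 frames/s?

194 min = 11640 s.
Frames = 11640 × 25 = 291000.

291000 frames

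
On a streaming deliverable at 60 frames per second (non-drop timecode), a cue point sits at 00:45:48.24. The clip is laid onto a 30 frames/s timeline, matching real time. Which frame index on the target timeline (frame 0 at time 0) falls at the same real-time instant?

frame 82452

Source frame index: (0×3600 + 45×60 + 48) × 60 + 24 = 164904.
Real time: 164904 / (60) = 13742/5 s.
Target frame: (13742/5) × (30) = 82452.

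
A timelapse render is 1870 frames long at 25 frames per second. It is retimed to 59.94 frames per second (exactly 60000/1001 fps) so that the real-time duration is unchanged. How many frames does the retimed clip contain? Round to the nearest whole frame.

4484 frames

Frames at target rate = 1870 × (60000/1001) / (25) = 408000/91 ≈ 4483.516.
Nearest whole frame: 4484.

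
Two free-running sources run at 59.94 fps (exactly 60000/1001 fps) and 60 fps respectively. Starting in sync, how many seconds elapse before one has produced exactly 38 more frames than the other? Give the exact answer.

The gap grows by |60 − 60000/1001| = 60/1001 frames per second.
Time for a 38-frame gap: 38 ÷ (60/1001) = 19019/30 s.

19019/30 seconds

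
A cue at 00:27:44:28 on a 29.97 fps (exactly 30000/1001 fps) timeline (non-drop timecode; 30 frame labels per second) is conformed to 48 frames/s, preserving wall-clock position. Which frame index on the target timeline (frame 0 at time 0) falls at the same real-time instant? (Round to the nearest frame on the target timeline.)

frame 79997

Source frame index: (0×3600 + 27×60 + 44) × 30 + 28 = 49948.
Real time: 49948 / (30000/1001) = 12499487/7500 s.
Target frame: (12499487/7500) × (48) = 49997948/625 ≈ 79996.717 → 79997.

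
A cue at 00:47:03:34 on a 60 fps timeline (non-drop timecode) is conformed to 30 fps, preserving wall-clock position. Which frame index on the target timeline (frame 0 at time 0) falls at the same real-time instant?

Source frame index: (0×3600 + 47×60 + 3) × 60 + 34 = 169414.
Real time: 169414 / (60) = 84707/30 s.
Target frame: (84707/30) × (30) = 84707.

frame 84707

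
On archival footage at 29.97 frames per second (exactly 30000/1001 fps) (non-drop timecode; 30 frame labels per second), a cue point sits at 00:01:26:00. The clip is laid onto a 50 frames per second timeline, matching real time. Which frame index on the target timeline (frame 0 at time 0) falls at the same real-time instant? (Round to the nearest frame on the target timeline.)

Source frame index: (0×3600 + 1×60 + 26) × 30 + 0 = 2580.
Real time: 2580 / (30000/1001) = 43043/500 s.
Target frame: (43043/500) × (50) = 43043/10 ≈ 4304.300 → 4304.

frame 4304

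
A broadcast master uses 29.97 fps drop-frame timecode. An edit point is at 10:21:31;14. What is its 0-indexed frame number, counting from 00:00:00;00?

1117626

As if non-drop at 30 labels/s: (10 × 3600 + 21 × 60 + 31) × 30 + 14 = 1118744.
Minute boundaries passed: 621; those not divisible by 10: 621 − 62 = 559; dropped labels = 2 × 559 = 1118.
Actual frame index = 1118744 − 1118 = 1117626.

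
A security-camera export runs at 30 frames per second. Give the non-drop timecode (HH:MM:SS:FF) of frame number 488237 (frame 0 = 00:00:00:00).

488237 ÷ 30 = 16274 full seconds, remainder 17 frames.
16274 s = 4 h 31 min 14 s.
Timecode: 04:31:14:17.

04:31:14:17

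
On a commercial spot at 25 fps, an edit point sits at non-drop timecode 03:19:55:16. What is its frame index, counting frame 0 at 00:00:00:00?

Total seconds to the label: (3 × 3600 + 19 × 60 + 55) = 11995.
Frame index = 11995 × 25 + 16 = 299891.

299891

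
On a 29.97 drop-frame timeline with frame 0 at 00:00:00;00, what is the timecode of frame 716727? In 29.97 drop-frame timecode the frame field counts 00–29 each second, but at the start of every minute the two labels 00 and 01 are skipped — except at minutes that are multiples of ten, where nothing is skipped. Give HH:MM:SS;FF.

Ten DF minutes hold 17982 frames, so frame 716727 lies in block 39 (frames 701298–719279) with 15429 frames into that block.
The block's first minute is 1800 frames and the rest 1798 each; 15429 frames reaches minute 8, so 39 × 18 + 8 × 2 = 718 labels have been skipped so far.
Adding those back, label number 716727 + 718 = 717445 at 30 labels/s is 23914 s + 25 f = 6 h 38 min 34 s frame 25, i.e. 06:38:34;25.

06:38:34;25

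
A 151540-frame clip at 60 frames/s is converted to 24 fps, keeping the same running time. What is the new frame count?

Target frames = source frames × (target rate / source rate) = 151540 × (24)/(60) = 151540 × 2/5 = 60616.

60616 frames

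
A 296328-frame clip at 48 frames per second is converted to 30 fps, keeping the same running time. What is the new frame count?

Frames at target rate = 296328 × (30) / (48) = 185205.

185205 frames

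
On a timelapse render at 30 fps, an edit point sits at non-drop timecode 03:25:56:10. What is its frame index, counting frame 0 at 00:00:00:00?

frame 370690

Total seconds to the label: (3 × 3600 + 25 × 60 + 56) = 12356.
Frame index = 12356 × 30 + 10 = 370690.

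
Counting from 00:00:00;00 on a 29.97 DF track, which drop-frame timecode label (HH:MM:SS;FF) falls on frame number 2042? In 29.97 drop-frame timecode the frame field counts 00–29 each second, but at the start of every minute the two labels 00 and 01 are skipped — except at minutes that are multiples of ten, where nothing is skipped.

00:01:08;04

Ten DF minutes hold 17982 frames, so frame 2042 lies in block 0 (frames 0–17981) with 2042 frames into that block.
The block's first minute is 1800 frames and the rest 1798 each; 2042 frames reaches minute 1, so 0 × 18 + 1 × 2 = 2 labels have been skipped so far.
Adding those back, label number 2042 + 2 = 2044 at 30 labels/s is 68 s + 4 f = 0 h 1 min 8 s frame 4, i.e. 00:01:08;04.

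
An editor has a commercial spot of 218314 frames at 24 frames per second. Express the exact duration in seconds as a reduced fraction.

Running time = 218314 ÷ (24) = 218314 × 1/24 = 109157/12 s.

109157/12 seconds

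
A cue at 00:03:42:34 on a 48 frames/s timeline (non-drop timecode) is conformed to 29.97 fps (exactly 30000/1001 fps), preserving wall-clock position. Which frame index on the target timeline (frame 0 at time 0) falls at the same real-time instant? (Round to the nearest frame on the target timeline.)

frame 6675

Source frame index: (0×3600 + 3×60 + 42) × 48 + 34 = 10690.
Real time: 10690 / (48) = 5345/24 s.
Target frame: (5345/24) × (30000/1001) = 6681250/1001 ≈ 6674.575 → 6675.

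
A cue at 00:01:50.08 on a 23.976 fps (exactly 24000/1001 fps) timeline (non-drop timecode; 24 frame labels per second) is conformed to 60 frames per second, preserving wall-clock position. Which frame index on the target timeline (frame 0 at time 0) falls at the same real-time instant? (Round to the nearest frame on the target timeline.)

frame 6627

Source frame index: (0×3600 + 1×60 + 50) × 24 + 8 = 2648.
Real time: 2648 / (24000/1001) = 331331/3000 s.
Target frame: (331331/3000) × (60) = 331331/50 ≈ 6626.620 → 6627.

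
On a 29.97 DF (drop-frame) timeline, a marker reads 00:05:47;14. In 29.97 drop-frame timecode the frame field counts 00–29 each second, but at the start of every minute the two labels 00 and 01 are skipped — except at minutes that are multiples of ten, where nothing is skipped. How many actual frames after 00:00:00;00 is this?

As if non-drop at 30 labels/s: (0 × 3600 + 5 × 60 + 47) × 30 + 14 = 10424.
Minute boundaries passed: 5; those not divisible by 10: 5 − 0 = 5; dropped labels = 2 × 5 = 10.
Actual frame index = 10424 − 10 = 10414.

10414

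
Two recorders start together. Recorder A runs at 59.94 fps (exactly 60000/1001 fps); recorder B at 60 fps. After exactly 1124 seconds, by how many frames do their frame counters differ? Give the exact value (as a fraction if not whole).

A emits 60000/1001 × 1124 = 67440000/1001 frames; B emits 60 × 1124 = 67440.
Difference = 67440/1001 frames (≈ 67.3726); B is ahead of A.

67440/1001 frames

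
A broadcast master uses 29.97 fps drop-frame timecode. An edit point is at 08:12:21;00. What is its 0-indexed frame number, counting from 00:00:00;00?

As if non-drop at 30 labels/s: (8 × 3600 + 12 × 60 + 21) × 30 + 0 = 886230.
Minute boundaries passed: 492; those not divisible by 10: 492 − 49 = 443; dropped labels = 2 × 443 = 886.
Actual frame index = 886230 − 886 = 885344.

885344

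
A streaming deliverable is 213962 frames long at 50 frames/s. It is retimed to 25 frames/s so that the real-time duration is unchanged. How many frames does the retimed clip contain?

Frames at target rate = 213962 × (25) / (50) = 106981.

106981 frames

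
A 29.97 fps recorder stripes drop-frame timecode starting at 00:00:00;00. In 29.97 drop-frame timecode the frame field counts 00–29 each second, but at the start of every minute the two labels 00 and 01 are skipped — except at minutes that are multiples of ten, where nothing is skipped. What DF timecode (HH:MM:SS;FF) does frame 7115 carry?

00:03:57;11

Ten DF minutes hold 17982 frames, so frame 7115 lies in block 0 (frames 0–17981) with 7115 frames into that block.
The block's first minute is 1800 frames and the rest 1798 each; 7115 frames reaches minute 3, so 0 × 18 + 3 × 2 = 6 labels have been skipped so far.
Adding those back, label number 7115 + 6 = 7121 at 30 labels/s is 237 s + 11 f = 0 h 3 min 57 s frame 11, i.e. 00:03:57;11.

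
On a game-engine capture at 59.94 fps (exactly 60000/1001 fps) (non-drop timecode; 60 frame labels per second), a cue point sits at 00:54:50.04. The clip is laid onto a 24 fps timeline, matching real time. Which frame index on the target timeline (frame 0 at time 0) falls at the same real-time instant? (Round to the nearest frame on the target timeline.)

frame 79041

Source frame index: (0×3600 + 54×60 + 50) × 60 + 4 = 197404.
Real time: 197404 / (60000/1001) = 49400351/15000 s.
Target frame: (49400351/15000) × (24) = 49400351/625 ≈ 79040.562 → 79041.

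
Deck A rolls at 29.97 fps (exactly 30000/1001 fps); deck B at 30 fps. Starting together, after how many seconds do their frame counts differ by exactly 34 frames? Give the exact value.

17017/15 seconds

The gap grows by |30 − 30000/1001| = 30/1001 frames per second.
Time for a 34-frame gap: 34 ÷ (30/1001) = 17017/15 s.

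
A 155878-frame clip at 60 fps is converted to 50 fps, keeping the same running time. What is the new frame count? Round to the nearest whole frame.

Frames at target rate = 155878 × (50) / (60) = 389695/3 ≈ 129898.333.
Nearest whole frame: 129898.

129898 frames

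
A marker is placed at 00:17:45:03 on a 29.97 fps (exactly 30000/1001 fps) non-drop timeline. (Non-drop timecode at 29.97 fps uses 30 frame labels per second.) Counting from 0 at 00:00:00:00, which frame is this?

Total seconds to the label: (0 × 3600 + 17 × 60 + 45) = 1065.
Frame index = 1065 × 30 + 3 = 31953.

31953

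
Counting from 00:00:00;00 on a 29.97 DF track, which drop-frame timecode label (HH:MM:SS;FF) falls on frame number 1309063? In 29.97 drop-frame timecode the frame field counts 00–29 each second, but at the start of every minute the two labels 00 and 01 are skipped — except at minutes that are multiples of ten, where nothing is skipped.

12:07:59;03

Each 10-minute DF block holds 10 × 60 × 30 − 9 × 2 = 17982 frames. 1309063 ÷ 17982 → 72 full blocks, remainder 14359.
Within the partial block the first minute is 1800 frames and each further minute 1798, so 7 further minute boundaries passed. Total skipped labels = 18 × 72 + 2 × 7 = 1310.
Non-drop label index = 1309063 + 1310 = 1310373; at 30 labels/s that is 12:07:59:03, i.e. DF 12:07:59;03.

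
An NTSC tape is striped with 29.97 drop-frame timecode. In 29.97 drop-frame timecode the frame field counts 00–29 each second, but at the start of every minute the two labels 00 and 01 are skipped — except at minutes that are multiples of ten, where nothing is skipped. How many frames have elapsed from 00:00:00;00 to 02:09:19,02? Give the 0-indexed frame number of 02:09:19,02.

As if non-drop at 30 labels/s: (2 × 3600 + 9 × 60 + 19) × 30 + 2 = 232772.
Minute boundaries passed: 129; those not divisible by 10: 129 − 12 = 117; dropped labels = 2 × 117 = 234.
Actual frame index = 232772 − 234 = 232538.

232538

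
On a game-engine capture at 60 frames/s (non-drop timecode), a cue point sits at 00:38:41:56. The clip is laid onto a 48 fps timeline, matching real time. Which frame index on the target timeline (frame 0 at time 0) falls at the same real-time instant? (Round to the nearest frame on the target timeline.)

frame 111453

Source frame index: (0×3600 + 38×60 + 41) × 60 + 56 = 139316.
Real time: 139316 / (60) = 34829/15 s.
Target frame: (34829/15) × (48) = 557264/5 ≈ 111452.800 → 111453.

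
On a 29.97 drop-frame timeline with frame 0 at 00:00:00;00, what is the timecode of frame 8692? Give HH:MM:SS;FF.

00:04:50;00

Ten DF minutes hold 17982 frames, so frame 8692 lies in block 0 (frames 0–17981) with 8692 frames into that block.
The block's first minute is 1800 frames and the rest 1798 each; 8692 frames reaches minute 4, so 0 × 18 + 4 × 2 = 8 labels have been skipped so far.
Adding those back, label number 8692 + 8 = 8700 at 30 labels/s is 290 s + 0 f = 0 h 4 min 50 s frame 0, i.e. 00:04:50;00.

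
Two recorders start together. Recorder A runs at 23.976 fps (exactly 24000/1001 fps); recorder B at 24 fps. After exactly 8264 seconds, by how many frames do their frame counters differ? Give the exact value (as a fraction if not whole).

A emits 24000/1001 × 8264 = 198336000/1001 frames; B emits 24 × 8264 = 198336.
Difference = 198336/1001 frames (≈ 198.1379); B is ahead of A.

198336/1001 frames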